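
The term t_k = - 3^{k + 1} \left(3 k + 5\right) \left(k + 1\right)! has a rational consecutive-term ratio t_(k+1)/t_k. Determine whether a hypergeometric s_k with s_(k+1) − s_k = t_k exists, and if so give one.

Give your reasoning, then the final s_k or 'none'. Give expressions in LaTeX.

Step 1: r(k) = 3*(k + 2)*(3*k + 8)/(3*k + 5).
Factor: A=3*k + 6; B=1; C=k + 5/3.
Need (3*k + 6)·f(k+1) − (1)·f(k) = k + 5/3.
From deg A=1, deg B=0, deg C=1: d=0.
A polynomial solution: f(k) = 1/3.
R(k) = B(k−1)·f(k)/C(k) = 1/(3*k + 5); s_k = R·t_k = -3**(k + 1)*factorial(k + 1).
Δs = -3**(k + 1)*(3*k + 5)*factorial(k + 1), as required.

s_k = - 3^{k + 1} \left(k + 1\right)!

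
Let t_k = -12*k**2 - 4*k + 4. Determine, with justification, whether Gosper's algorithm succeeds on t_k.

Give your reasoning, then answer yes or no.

Yes. s_k = 4*k*(-k**2 + k + 1).

t_(k+1)/t_k = (k + 3*(k + 1)**2)/(3*k**2 + k - 1).
A = 1, B = 1, C = k**2 + k/3 - 1/3.
Set up (1)·f(k+1) − (1)·f(k) − (k**2 + k/3 - 1/3) = 0.
From deg A=0, deg B=0, deg C=2: d=3.
Coefficient equations give f(k) = k*(k**2 - k - 1)/3.
Certificate R = B(k−1)f/C = k*(k**2 - k - 1)/(3*k**2 + k - 1) gives s_k = 4*k*(-k**2 + k + 1).
Verify: -12*k**2 - 4*k + 4 matches t_k.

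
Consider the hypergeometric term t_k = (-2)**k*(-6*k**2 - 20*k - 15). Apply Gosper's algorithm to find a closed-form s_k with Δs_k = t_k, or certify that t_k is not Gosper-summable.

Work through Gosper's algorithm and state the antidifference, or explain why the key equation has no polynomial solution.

The ratio is 2*(-6*k**2 - 32*k - 41)/(6*k**2 + 20*k + 15).
So A=-2 and B=1, with C=k**2 + 10*k/3 + 5/2.
Need (-2)·f(k+1) − (1)·f(k) = k**2 + 10*k/3 + 5/2.
d = 2 from the (0,0,2) case.
Solve for f: f(k) = -(2*k**2 + 4*k + 1)/6 (degree 2 ≤ 2).
Then R = B(k−1)f/C = -(2*k**2 + 4*k + 1)/(6*k**2 + 20*k + 15), so s_k = R(k)·t_k = (-2)**k*(2*k**2 + 4*k + 1).
Check: Δs_k = (-2)**k*(-6*k**2 - 20*k - 15). ✓

s_k = (-2)**k*(2*k**2 + 4*k + 1)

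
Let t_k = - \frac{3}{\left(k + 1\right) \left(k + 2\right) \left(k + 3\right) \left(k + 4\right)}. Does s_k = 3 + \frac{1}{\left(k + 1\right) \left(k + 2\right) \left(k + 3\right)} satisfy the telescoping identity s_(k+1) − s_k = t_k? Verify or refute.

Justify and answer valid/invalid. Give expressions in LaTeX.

valid; difference matches t_k

s_(k+1) = 3 + 1/((k + 2)*(k + 3)*(k + 4))
s_(k+1) − s_k = -3/((k + 1)*(k + 2)*(k + 3)*(k + 4))
(s_(k+1) − s_k) − t_k = 0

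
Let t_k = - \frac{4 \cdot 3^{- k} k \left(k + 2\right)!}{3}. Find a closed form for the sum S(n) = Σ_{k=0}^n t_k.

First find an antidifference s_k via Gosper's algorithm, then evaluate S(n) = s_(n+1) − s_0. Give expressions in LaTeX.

S(n) = 8 - \frac{4 \cdot 3^{- n} \left(n + 3\right)!}{3}

r(k) = (k + 1)*(k + 3)/(3*k) after simplifying.
A = k/3 + 1, B = 1, C = k.
Key eq: (k/3 + 1)·f(k+1) = (1)·f(k) + (k).
Bound: deg f ≤ 0.
A polynomial solution: f(k) = 3.
Certificate R = B(k−1)f/C = 3/k gives s_k = -4*factorial(k + 2)/3**k.
s_(k+1) − s_k = -4*k*factorial(k + 2)/(3*3**k) = t_k.
s_(n+1) = -4*3**(-n - 1)*factorial(n + 3) and s_(0) = -8, so S(n) = 8 - 4*factorial(n + 3)/(3*3**n).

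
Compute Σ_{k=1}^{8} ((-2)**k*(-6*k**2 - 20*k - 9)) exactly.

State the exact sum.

Ratio r(k) = 2*(-6*k**2 - 32*k - 35)/(6*k**2 + 20*k + 9).
Take A(k)=-2, B(k)=1, C(k)=k**2 + 10*k/3 + 3/2.
Set up (-2)·f(k+1) − (1)·f(k) − (k**2 + 10*k/3 + 3/2) = 0.
d = 2 from the (0,0,2) case.
Solving with deg f ≤ 2: f(k) = -(2*k**2 + 4*k - 1)/6.
Get s_k = R·t_k = (-2)**k*(2*k**2 + 4*k - 1) with R(k) = B(k−1)f(k)/C(k) = -(2*k**2 + 4*k - 1)/(6*k**2 + 20*k + 9).
Δs = (-2)**k*(-6*k**2 - 20*k - 9), as required.
Evaluate s at k=9 and k=1: -100864 and -10; difference -100854.

Σ = -100854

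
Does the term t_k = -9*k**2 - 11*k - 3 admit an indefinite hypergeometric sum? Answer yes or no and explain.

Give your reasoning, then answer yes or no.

Yes. s_k = k*(-3*k**2 - k + 1).

t_(k+1)/t_k = (9*k**2 + 29*k + 23)/(9*k**2 + 11*k + 3).
Factor: A=1; B=1; C=k**2 + 11*k/9 + 1/3.
Set up (1)·f(k+1) − (1)·f(k) − (k**2 + 11*k/9 + 1/3) = 0.
deg f ≤ 3 (via 0,0,2).
Coefficient equations give f(k) = k*(3*k**2 + k - 1)/9.
R(k) = B(k−1)·f(k)/C(k) = k*(3*k**2 + k - 1)/(9*k**2 + 11*k + 3); s_k = R·t_k = k*(-3*k**2 - k + 1).
s_(k+1) − s_k = -9*k**2 - 11*k - 3 = t_k.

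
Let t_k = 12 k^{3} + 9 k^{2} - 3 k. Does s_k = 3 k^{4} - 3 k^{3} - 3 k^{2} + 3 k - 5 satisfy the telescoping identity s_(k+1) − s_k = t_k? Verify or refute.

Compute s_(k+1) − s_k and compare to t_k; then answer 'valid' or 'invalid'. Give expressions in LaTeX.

s_(k+1) = 3*k**4 + 9*k**3 + 6*k**2 - 5
s_(k+1) − s_k = 3*k*(4*k**2 + 3*k - 1)
(s_(k+1) − s_k) − t_k = 0

Valid — Δs_k = t_k.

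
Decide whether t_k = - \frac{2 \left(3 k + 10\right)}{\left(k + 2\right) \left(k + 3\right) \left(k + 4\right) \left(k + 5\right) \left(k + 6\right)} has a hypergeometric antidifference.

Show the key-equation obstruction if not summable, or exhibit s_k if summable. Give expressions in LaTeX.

Compute t_(k+1)/t_k: get (k + 2)*(3*k + 13)/((k + 7)*(3*k + 10)).
Normal form (A,B,C) = (k + 2, k + 7, k + 10/3).
Set up (k + 2)·f(k+1) − (k + 6)·f(k) − (k + 10/3) = 0.
Bound: deg f ≤ 4.
A polynomial solution: f(k) = k*(k + 3)*(k**2 + 11*k + 38)/120.
Then R = B(k−1)f/C = k*(k + 3)*(k + 6)*(k**2 + 11*k + 38)/(40*(3*k + 10)), so s_k = R(k)·t_k = k*(-k**2 - 11*k - 38)/(20*(k**3 + 11*k**2 + 38*k + 40)).
s_(k+1) − s_k = 2*(-3*k - 10)/(k**5 + 20*k**4 + 155*k**3 + 580*k**2 + 1044*k + 720) = t_k.

Yes. s_k = \frac{k \left(- k^{2} - 11 k - 38\right)}{20 \left(k^{3} + 11 k^{2} + 38 k + 40\right)}.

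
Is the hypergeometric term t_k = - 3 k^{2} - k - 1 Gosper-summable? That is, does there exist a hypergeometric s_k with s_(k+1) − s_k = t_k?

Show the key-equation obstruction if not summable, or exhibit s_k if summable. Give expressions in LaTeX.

Yes. s_k = k \left(- k^{2} + k - 1\right).

r(k) = (k + 3*(k + 1)**2 + 2)/(3*k**2 + k + 1) after simplifying.
Gosper form: A/B · C(k+1)/C(k) with A=1, B=1, C=k**2 + k/3 + 1/3.
f must satisfy (1)·f(k+1) − (1)·f(k) = k**2 + k/3 + 1/3.
Bound: deg f ≤ 3.
Solve for f: f(k) = k*(k**2 - k + 1)/3 (degree 3 ≤ 3).
Certificate R = B(k−1)f/C = k*(k**2 - k + 1)/(3*k**2 + k + 1) gives s_k = k*(-k**2 + k - 1).
Verify: -3*k**2 - k - 1 matches t_k.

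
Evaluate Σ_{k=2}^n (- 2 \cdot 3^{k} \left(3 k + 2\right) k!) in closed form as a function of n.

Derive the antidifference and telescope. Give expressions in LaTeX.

S(n) = - 6 \cdot 3^{n} \left(n + 1\right)! + 36

Step 1: r(k) = 3*(k + 1)*(3*k + 5)/(3*k + 2).
Gosper form: A/B · C(k+1)/C(k) with A=3*k + 3, B=1, C=k + 2/3.
Key eq: (3*k + 3)·f(k+1) = (1)·f(k) + (k + 2/3).
Bound: deg f ≤ 0.
Match coefficients ⇒ f(k) = 1/3.
R(k) = B(k−1)·f(k)/C(k) = 1/(3*k + 2); s_k = R·t_k = -2*3**k*factorial(k).
Check: Δs_k = -2*3**k*(3*k + 2)*factorial(k). ✓
Evaluate: s_(n+1) = -6*3**n*factorial(n + 1); subtract s_(2) = -36 ⇒ S(n) = -6*3**n*factorial(n + 1) + 36.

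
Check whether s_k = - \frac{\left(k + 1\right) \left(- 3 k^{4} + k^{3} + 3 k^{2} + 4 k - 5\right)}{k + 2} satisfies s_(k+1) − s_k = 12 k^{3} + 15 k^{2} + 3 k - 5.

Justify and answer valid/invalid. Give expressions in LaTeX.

s_(k+1) = k*(3*k**4 + 17*k**3 + 34*k**2 + 23*k - 2)/(k + 3)
s_(k+1) − s_k = (12*k**5 + 66*k**4 + 110*k**3 + 64*k**2 - 12*k - 15)/(k**2 + 5*k + 6)
(s_(k+1) − s_k) − t_k = (-9*k**4 - 40*k**3 - 36*k**2 - 5*k + 15)/(k**2 + 5*k + 6)

Invalid: residual \frac{- 9 k^{4} - 40 k^{3} - 36 k^{2} - 5 k + 15}{k^{2} + 5 k + 6} ≠ 0.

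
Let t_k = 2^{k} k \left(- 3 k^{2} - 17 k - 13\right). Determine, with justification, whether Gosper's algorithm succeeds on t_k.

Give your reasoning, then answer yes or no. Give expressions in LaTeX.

The ratio is 2*(3*k**3 + 26*k**2 + 56*k + 33)/(k*(3*k**2 + 17*k + 13)).
A = 2, B = 1, C = k**3 + 17*k**2/3 + 13*k/3.
Key eq: (2)·f(k+1) = (1)·f(k) + (k**3 + 17*k**2/3 + 13*k/3).
Bound: deg f ≤ 3.
Match coefficients ⇒ f(k) = (3*k**3 - k**2 - k - 2)/3.
Get s_k = R·t_k = 2**k*(-3*k**3 + k**2 + k + 2) with R(k) = B(k−1)f(k)/C(k) = (3*k**3 - k**2 - k - 2)/(k*(3*k**2 + 17*k + 13)).
s_(k+1) − s_k = 2**k*k*(-3*k**2 - 17*k - 13) = t_k.

Yes. s_k = 2^{k} \left(- 3 k^{3} + k^{2} + k + 2\right).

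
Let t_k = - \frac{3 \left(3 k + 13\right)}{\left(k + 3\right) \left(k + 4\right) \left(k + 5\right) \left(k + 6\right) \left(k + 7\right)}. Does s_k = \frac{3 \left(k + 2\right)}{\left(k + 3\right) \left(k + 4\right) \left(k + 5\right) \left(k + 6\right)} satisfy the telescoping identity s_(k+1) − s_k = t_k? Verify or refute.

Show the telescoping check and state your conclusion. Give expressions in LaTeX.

Invalid: residual \frac{24}{k^{5} + 25 k^{4} + 245 k^{3} + 1175 k^{2} + 2754 k + 2520} ≠ 0.

s_(k+1) = 3*(k + 3)/((k + 4)*(k + 5)*(k + 6)*(k + 7))
s_(k+1) − s_k = 3*(-3*k - 5)/(k**5 + 25*k**4 + 245*k**3 + 1175*k**2 + 2754*k + 2520)
(s_(k+1) − s_k) − t_k = 24/(k**5 + 25*k**4 + 245*k**3 + 1175*k**2 + 2754*k + 2520)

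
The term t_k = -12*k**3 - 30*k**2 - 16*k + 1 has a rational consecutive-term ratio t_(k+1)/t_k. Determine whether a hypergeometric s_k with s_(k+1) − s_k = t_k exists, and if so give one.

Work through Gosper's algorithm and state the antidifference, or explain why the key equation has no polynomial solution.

Step 1: r(k) = (12*k**3 + 66*k**2 + 112*k + 57)/(12*k**3 + 30*k**2 + 16*k - 1).
Factor: A=1; B=1; C=k**3 + 5*k**2/2 + 4*k/3 - 1/12.
Key eq: (1)·f(k+1) = (1)·f(k) + (k**3 + 5*k**2/2 + 4*k/3 - 1/12).
From deg A=0, deg B=0, deg C=3: d=4.
A polynomial solution: f(k) = k*(3*k**3 + 4*k**2 - 4*k - 4)/12.
Get s_k = R·t_k = k*(-3*k**3 - 4*k**2 + 4*k + 4) with R(k) = B(k−1)f(k)/C(k) = k*(3*k**3 + 4*k**2 - 4*k - 4)/(12*k**3 + 30*k**2 + 16*k - 1).
s_(k+1) − s_k = -12*k**3 - 30*k**2 - 16*k + 1 = t_k.

s_k = k*(-3*k**3 - 4*k**2 + 4*k + 4)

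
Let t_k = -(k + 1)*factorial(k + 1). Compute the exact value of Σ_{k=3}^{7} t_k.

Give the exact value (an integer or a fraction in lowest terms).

Σ = -362856

t_(k+1)/t_k = (k + 2)**2/(k + 1).
A = k + 2, B = 1, C = k + 1.
f must satisfy (k + 2)·f(k+1) − (1)·f(k) = k + 1.
deg f ≤ 0 (via 1,0,1).
Solve for f: f(k) = 1 (degree 0 ≤ 0).
R(k) = B(k−1)·f(k)/C(k) = 1/(k + 1); s_k = R·t_k = -factorial(k + 1).
s_(k+1) − s_k = -(k + 1)*factorial(k + 1) = t_k.
Evaluate s at k=8 and k=3: -362880 and -24; difference -362856.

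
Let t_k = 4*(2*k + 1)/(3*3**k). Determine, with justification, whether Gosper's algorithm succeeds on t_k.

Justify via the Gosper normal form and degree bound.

Compute t_(k+1)/t_k: get (2*k + 3)/(3*(2*k + 1)).
A = 1/3, B = 1, C = k + 1/2.
f must satisfy (1/3)·f(k+1) − (1)·f(k) = k + 1/2.
d = 1 from the (0,0,1) case.
Solving with deg f ≤ 1: f(k) = -3*(k + 1)/2.
Certificate R = B(k−1)f/C = -3*(k + 1)/(2*k + 1) gives s_k = 4*(-k - 1)/3**k.
Δs = 4*(2*k + 1)/(3*3**k), as required.

Yes. s_k = 4*(-k - 1)/3**k.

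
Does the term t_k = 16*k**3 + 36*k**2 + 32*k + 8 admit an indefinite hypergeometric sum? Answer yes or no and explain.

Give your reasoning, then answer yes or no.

Yes. s_k = 2*k*(2*k**3 + 2*k**2 + k - 1).

r(k) = (4*k**3 + 21*k**2 + 38*k + 23)/(4*k**3 + 9*k**2 + 8*k + 2) after simplifying.
Factor: A=1; B=1; C=k**3 + 9*k**2/4 + 2*k + 1/2.
Key eq: (1)·f(k+1) = (1)·f(k) + (k**3 + 9*k**2/4 + 2*k + 1/2).
Bound: deg f ≤ 4.
Match coefficients ⇒ f(k) = k*(2*k**3 + 2*k**2 + k - 1)/8.
R(k) = B(k−1)·f(k)/C(k) = k*(2*k**3 + 2*k**2 + k - 1)/(2*(4*k**3 + 9*k**2 + 8*k + 2)); s_k = R·t_k = 2*k*(2*k**3 + 2*k**2 + k - 1).
s_(k+1) − s_k = 16*k**3 + 36*k**2 + 32*k + 8 = t_k.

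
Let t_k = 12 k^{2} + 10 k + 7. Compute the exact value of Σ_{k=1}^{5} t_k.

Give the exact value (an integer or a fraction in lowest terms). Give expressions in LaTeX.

Σ = 845

Step 1: r(k) = (12*k**2 + 34*k + 29)/(12*k**2 + 10*k + 7).
Factor: A=1; B=1; C=k**2 + 5*k/6 + 7/12.
Solve (1)·f(k+1) − (1)·f(k) = k**2 + 5*k/6 + 7/12.
Degrees (0,0,2) ⇒ d ≤ 3.
A polynomial solution: f(k) = k*(4*k**2 - k + 4)/12.
Get s_k = R·t_k = k*(4*k**2 - k + 4) with R(k) = B(k−1)f(k)/C(k) = k*(4*k**2 - k + 4)/(12*k**2 + 10*k + 7).
Verify: 12*k**2 + 10*k + 7 matches t_k.
Σ_(k=1)^(5) t_k = s_(6) − s_(1) = 852 − (7) = 845.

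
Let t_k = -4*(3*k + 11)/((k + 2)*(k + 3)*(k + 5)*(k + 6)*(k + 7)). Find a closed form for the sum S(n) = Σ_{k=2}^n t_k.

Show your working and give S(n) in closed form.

Step 1: r(k) = (k + 2)*(k + 5)*(3*k + 14)/((k + 4)*(k + 8)*(3*k + 11)).
A = k + 2, B = k + 8, C = k**2 + 23*k/3 + 44/3.
Key eq: (k + 2)·f(k+1) = (k + 7)·f(k) + (k**2 + 23*k/3 + 44/3).
deg f ≤ 5 (via 1,1,2).
A polynomial solution: f(k) = k*(k + 3)*(k + 4)*(k**2 + 13*k + 52)/180.
Certificate R = B(k−1)f/C = k*(k + 3)*(k + 7)*(k**2 + 13*k + 52)/(60*(3*k + 11)) gives s_k = k*(-k**2 - 13*k - 52)/(15*(k**3 + 13*k**2 + 52*k + 60)).
Check: Δs_k = 4*(-3*k - 11)/(k**5 + 23*k**4 + 203*k**3 + 853*k**2 + 1692*k + 1260). ✓
Σ_(k=2)^n t_k = s_(n+1) − s_(2) = ((-n**3 - 16*n**2 - 81*n - 66)/(15*(n**3 + 16*n**2 + 81*n + 126))) − (-41/840), i.e. (-n**3 - 16*n**2 - 81*n + 98)/(56*(n**3 + 16*n**2 + 81*n + 126)).

S(n) = (-n**3 - 16*n**2 - 81*n + 98)/(56*(n**3 + 16*n**2 + 81*n + 126))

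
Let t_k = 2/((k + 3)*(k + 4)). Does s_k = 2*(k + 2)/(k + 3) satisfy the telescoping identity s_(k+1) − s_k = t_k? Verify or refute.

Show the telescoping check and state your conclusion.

Valid: the claim telescopes to t_k.

s_(k+1) = 2*(k + 3)/(k + 4)
s_(k+1) − s_k = 2/(k**2 + 7*k + 12)
(s_(k+1) − s_k) − t_k = 0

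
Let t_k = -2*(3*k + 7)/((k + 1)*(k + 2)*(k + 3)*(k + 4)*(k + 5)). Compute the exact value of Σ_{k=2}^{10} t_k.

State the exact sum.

t_(k+1)/t_k = (k + 1)*(3*k + 10)/((k + 6)*(3*k + 7)).
A = k + 1, B = k + 6, C = k + 7/3.
Solve (k + 1)·f(k+1) − (k + 5)·f(k) = k + 7/3.
d = 4 from the (1,1,1) case.
Solve for f: f(k) = k*(k + 2)*(k**2 + 8*k + 19)/36 (degree 4 ≤ 4).
Certificate R = B(k−1)f/C = k*(k + 2)*(k + 5)*(k**2 + 8*k + 19)/(12*(3*k + 7)) gives s_k = k*(-k**2 - 8*k - 19)/(6*(k**3 + 8*k**2 + 19*k + 12)).
Verify: 2*(-3*k - 7)/(k**5 + 15*k**4 + 85*k**3 + 225*k**2 + 274*k + 120) matches t_k.
Evaluate s at k=11 and k=2: -209/1260 and -13/90; difference -3/140.

Σ = -3/140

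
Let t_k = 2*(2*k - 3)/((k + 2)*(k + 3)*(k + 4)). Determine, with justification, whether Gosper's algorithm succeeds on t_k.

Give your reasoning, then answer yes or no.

The ratio is (k + 2)*(2*k - 1)/((k + 5)*(2*k - 3)).
Gosper form: A/B · C(k+1)/C(k) with A=k + 2, B=k + 5, C=k - 3/2.
Key eq: (k + 2)·f(k+1) = (k + 4)·f(k) + (k - 3/2).
Degrees (1,1,1) ⇒ d ≤ 2.
Coefficient equations give f(k) = k*(k - 19)/24.
Get s_k = R·t_k = k*(k - 19)/(6*(k + 2)*(k + 3)) with R(k) = B(k−1)f(k)/C(k) = k*(k - 19)*(k + 4)/(12*(2*k - 3)).
Verify: 2*(2*k - 3)/(k**3 + 9*k**2 + 26*k + 24) matches t_k.

Yes. s_k = k*(k - 19)/(6*(k + 2)*(k + 3)).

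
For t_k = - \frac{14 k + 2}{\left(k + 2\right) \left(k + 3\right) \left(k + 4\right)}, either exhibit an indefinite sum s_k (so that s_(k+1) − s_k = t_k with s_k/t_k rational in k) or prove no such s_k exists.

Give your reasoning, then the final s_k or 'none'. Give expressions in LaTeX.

s_k = - \frac{k \left(5 k - 3\right)}{2 \left(k + 2\right) \left(k + 3\right)}

t_(k+1)/t_k = (k + 2)*(7*k + 8)/((k + 5)*(7*k + 1)).
Factor: A=k + 2; B=k + 5; C=k + 1/7.
Need (k + 2)·f(k+1) − (k + 4)·f(k) = k + 1/7.
Bound: deg f ≤ 2.
Match coefficients ⇒ f(k) = k*(5*k - 3)/28.
Then R = B(k−1)f/C = k*(k + 4)*(5*k - 3)/(4*(7*k + 1)), so s_k = R(k)·t_k = -k*(5*k - 3)/(2*(k + 2)*(k + 3)).
Δs = 2*(-7*k - 1)/(k**3 + 9*k**2 + 26*k + 24), as required.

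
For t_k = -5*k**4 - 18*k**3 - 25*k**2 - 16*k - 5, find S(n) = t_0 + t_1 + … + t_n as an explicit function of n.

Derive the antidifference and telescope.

t_(k+1)/t_k = (5*k**4 + 38*k**3 + 109*k**2 + 140*k + 69)/(5*k**4 + 18*k**3 + 25*k**2 + 16*k + 5).
Gosper form: A/B · C(k+1)/C(k) with A=1, B=1, C=k**4 + 18*k**3/5 + 5*k**2 + 16*k/5 + 1.
Need (1)·f(k+1) − (1)·f(k) = k**4 + 18*k**3/5 + 5*k**2 + 16*k/5 + 1.
Bound: deg f ≤ 5.
A polynomial solution: f(k) = k*(k**4 + 2*k**3 + k**2 + 1)/5.
Get s_k = R·t_k = -k**5 - 2*k**4 - k**3 - k with R(k) = B(k−1)f(k)/C(k) = k*(k**4 + 2*k**3 + k**2 + 1)/(5*k**4 + 18*k**3 + 25*k**2 + 16*k + 5).
Δs = -5*k**4 - 18*k**3 - 25*k**2 - 16*k - 5, as required.
Evaluate: s_(n+1) = -n**5 - 7*n**4 - 19*n**3 - 25*n**2 - 17*n - 5; subtract s_(0) = 0 ⇒ S(n) = -n**5 - 7*n**4 - 19*n**3 - 25*n**2 - 17*n - 5.

S(n) = -n**5 - 7*n**4 - 19*n**3 - 25*n**2 - 17*n - 5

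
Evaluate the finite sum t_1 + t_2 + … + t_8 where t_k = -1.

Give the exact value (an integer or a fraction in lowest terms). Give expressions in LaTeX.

r(k) = 1 after simplifying.
Factor: A=1; B=1; C=1.
Set up (1)·f(k+1) − (1)·f(k) − (1) = 0.
deg f ≤ 1 (via 0,0,0).
Solve for f: f(k) = k (degree 1 ≤ 1).
So s_k = (B(k−1)f/C)·t_k = (k)·t_k = -k.
Δs = -1, as required.
Telescoping: Σ = s_(9) − s_(1) = -9 − (-1) = -8.

Σ = -8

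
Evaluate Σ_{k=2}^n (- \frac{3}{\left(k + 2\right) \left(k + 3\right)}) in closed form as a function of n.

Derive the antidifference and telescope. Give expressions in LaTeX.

r(k) = (k + 2)/(k + 4) after simplifying.
Take A(k)=k + 2, B(k)=k + 4, C(k)=1.
Key eq: (k + 2)·f(k+1) = (k + 3)·f(k) + (1).
d = 1 from the (1,1,0) case.
Coefficient equations give f(k) = k/2.
R(k) = B(k−1)·f(k)/C(k) = k*(k + 3)/2; s_k = R·t_k = -3*k/(2*k + 4).
Δs = -3/(k**2 + 5*k + 6), as required.
Telescope: S(n) = s_(n+1) − s_(2) = 3*(-n - 1)/(2*(n + 3)) − (-3/4) = 3*(1 - n)/(4*(n + 3)).

S(n) = \frac{3 \left(1 - n\right)}{4 \left(n + 3\right)}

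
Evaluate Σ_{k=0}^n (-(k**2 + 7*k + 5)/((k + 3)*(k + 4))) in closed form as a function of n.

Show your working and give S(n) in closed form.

r(k) = (k + 3)*(7*k + (k + 1)**2 + 12)/((k + 5)*(k**2 + 7*k + 5)) after simplifying.
Factor: A=k + 3; B=k + 5; C=k**2 + 7*k + 5.
Key eq: (k + 3)·f(k+1) = (k + 4)·f(k) + (k**2 + 7*k + 5).
Degrees (1,1,2) ⇒ d ≤ 2.
Solve for f: f(k) = k*(3*k + 2)/3 (degree 2 ≤ 2).
R(k) = B(k−1)·f(k)/C(k) = k*(k + 4)*(3*k + 2)/(3*(k**2 + 7*k + 5)); s_k = R·t_k = k*(-3*k - 2)/(3*(k + 3)).
Verify: (-k**2 - 7*k - 5)/(k**2 + 7*k + 12) matches t_k.
Σ_(k=0)^n t_k = s_(n+1) − s_(0) = ((-3*n**2 - 8*n - 5)/(3*(n + 4))) − (0), i.e. (-3*n**2 - 8*n - 5)/(3*(n + 4)).

S(n) = (-3*n**2 - 8*n - 5)/(3*(n + 4))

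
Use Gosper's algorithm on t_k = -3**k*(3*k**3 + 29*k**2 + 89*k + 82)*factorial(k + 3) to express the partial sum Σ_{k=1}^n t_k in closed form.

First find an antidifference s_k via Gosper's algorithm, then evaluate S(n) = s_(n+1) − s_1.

S(n) = -3*3**n*n**2*factorial(n + 4) - 18*3**n*n*factorial(n + 4) - 21*3**n*factorial(n + 4) + 504

r(k) = 3*(3*k**4 + 50*k**3 + 308*k**2 + 827*k + 812)/(3*k**3 + 29*k**2 + 89*k + 82) after simplifying.
Normal form (A,B,C) = (3*k + 12, 1, k**3 + 29*k**2/3 + 89*k/3 + 82/3).
Key eq: (3*k + 12)·f(k+1) = (1)·f(k) + (k**3 + 29*k**2/3 + 89*k/3 + 82/3).
d = 2 from the (1,0,3) case.
Solving with deg f ≤ 2: f(k) = (k**2 + 4*k + 2)/3.
Get s_k = R·t_k = -3**k*(k**2 + 4*k + 2)*factorial(k + 3) with R(k) = B(k−1)f(k)/C(k) = (k**2 + 4*k + 2)/(3*k**3 + 29*k**2 + 89*k + 82).
Verify: -3**k*(3*k**3 + 29*k**2 + 89*k + 82)*factorial(k + 3) matches t_k.
Evaluate: s_(n+1) = -3**(n + 1)*(n**2 + 6*n + 7)*factorial(n + 4); subtract s_(1) = -504 ⇒ S(n) = -3*3**n*n**2*factorial(n + 4) - 18*3**n*n*factorial(n + 4) - 21*3**n*factorial(n + 4) + 504.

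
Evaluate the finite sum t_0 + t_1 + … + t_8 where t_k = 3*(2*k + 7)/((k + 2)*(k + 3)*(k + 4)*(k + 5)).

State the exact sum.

Ratio r(k) = (k + 2)*(2*k + 9)/((k + 6)*(2*k + 7)).
Take A(k)=k + 2, B(k)=k + 6, C(k)=k + 7/2.
Solve (k + 2)·f(k+1) − (k + 5)·f(k) = k + 7/2.
Degrees (1,1,1) ⇒ d ≤ 3.
Solve for f: f(k) = k*(k + 3)*(k + 6)/16 (degree 3 ≤ 3).
Certificate R = B(k−1)f/C = k*(k + 3)*(k + 5)*(k + 6)/(8*(2*k + 7)) gives s_k = 3*k*(k + 6)/(8*(k**2 + 6*k + 8)).
Δs = 3*(2*k + 7)/(k**4 + 14*k**3 + 71*k**2 + 154*k + 120), as required.
Telescoping: Σ = s_(9) − s_(0) = 405/1144 − (0) = 405/1144.

Σ = 405/1144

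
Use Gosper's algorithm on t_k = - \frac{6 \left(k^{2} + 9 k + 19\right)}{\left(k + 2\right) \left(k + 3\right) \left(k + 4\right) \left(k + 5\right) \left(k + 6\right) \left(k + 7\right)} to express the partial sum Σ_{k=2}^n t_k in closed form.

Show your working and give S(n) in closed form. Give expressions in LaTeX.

S(n) = \frac{- n^{3} - 15 n^{2} - 71 n + 87}{96 \left(n^{3} + 15 n^{2} + 71 n + 105\right)}

The ratio is (k + 2)*(9*k + (k + 1)**2 + 28)/((k + 8)*(k**2 + 9*k + 19)).
Take A(k)=k + 2, B(k)=k + 8, C(k)=k**2 + 9*k + 19.
Key eq: (k + 2)·f(k+1) = (k + 7)·f(k) + (k**2 + 9*k + 19).
Bound: deg f ≤ 5.
Solving with deg f ≤ 5: f(k) = k*(k + 3)*(k + 5)*(k**2 + 12*k + 44)/144.
Get s_k = R·t_k = k*(-k**2 - 12*k - 44)/(24*(k**3 + 12*k**2 + 44*k + 48)) with R(k) = B(k−1)f(k)/C(k) = k*(k + 3)*(k + 5)*(k + 7)*(k**2 + 12*k + 44)/(144*(k**2 + 9*k + 19)).
Δs = 6*(-k**2 - 9*k - 19)/(k**6 + 27*k**5 + 295*k**4 + 1665*k**3 + 5104*k**2 + 8028*k + 5040), as required.
Σ_(k=2)^n t_k = s_(n+1) − s_(2) = ((-n**3 - 15*n**2 - 71*n - 57)/(24*(n**3 + 15*n**2 + 71*n + 105))) − (-1/32), i.e. (-n**3 - 15*n**2 - 71*n + 87)/(96*(n**3 + 15*n**2 + 71*n + 105)).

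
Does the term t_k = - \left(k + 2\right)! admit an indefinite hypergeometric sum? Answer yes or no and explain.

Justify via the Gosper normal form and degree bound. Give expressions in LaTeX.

No — key equation has no polynomial f.

r(k) = k + 3 after simplifying.
So A=k + 3 and B=1, with C=1.
Solve (k + 3)·f(k+1) − (1)·f(k) = 1.
d = -1 from the (1,0,0) case.
Negative degree bound (-1): no f exists, t_k not Gosper-summable.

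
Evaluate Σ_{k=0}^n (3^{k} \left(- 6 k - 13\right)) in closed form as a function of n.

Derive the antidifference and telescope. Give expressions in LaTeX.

S(n) = - 9 \cdot 3^{n} n - 15 \cdot 3^{n} + 2

Step 1: r(k) = 3*(6*k + 19)/(6*k + 13).
Normal form (A,B,C) = (3, 1, k + 13/6).
Key eq: (3)·f(k+1) = (1)·f(k) + (k + 13/6).
Bound: deg f ≤ 1.
Coefficient equations give f(k) = (3*k + 2)/6.
Then R = B(k−1)f/C = (3*k + 2)/(6*k + 13), so s_k = R(k)·t_k = 3**k*(-3*k - 2).
Verify: 3**k*(-6*k - 13) matches t_k.
Σ_(k=0)^n t_k = s_(n+1) − s_(0) = (3**(n + 1)*(-3*n - 5)) − (-2), i.e. -9*3**n*n - 15*3**n + 2.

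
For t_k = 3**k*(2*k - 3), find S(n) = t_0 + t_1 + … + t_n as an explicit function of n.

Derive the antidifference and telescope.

S(n) = 3*3**n*n - 6*3**n + 3

r(k) = 3*(2*k - 1)/(2*k - 3) after simplifying.
Factor: A=3; B=1; C=k - 3/2.
Set up (3)·f(k+1) − (1)·f(k) − (k - 3/2) = 0.
Degrees (0,0,1) ⇒ d ≤ 1.
A polynomial solution: f(k) = (k - 3)/2.
So s_k = (B(k−1)f/C)·t_k = ((k - 3)/(2*k - 3))·t_k = 3**k*(k - 3).
Verify: 3**k*(2*k - 3) matches t_k.
s_(n+1) = 3**(n + 1)*(n - 2) and s_(0) = -3, so S(n) = 3*3**n*n - 6*3**n + 3.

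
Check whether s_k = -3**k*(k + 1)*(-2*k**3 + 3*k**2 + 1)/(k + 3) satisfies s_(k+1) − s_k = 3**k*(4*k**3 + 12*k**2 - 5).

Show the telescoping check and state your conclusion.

Invalid: residual 3**k*(-8*k**4 - 44*k**3 - 78*k**2 + 10*k + 28)/(k**2 + 7*k + 12) ≠ 0.

s_(k+1) = -3**(k + 1)*(k + 2)*(-2*(k + 1)**3 + 3*(k + 1)**2 + 1)/(k + 4)
s_(k+1) − s_k = 3**k*(4*k**5 + 32*k**4 + 88*k**3 + 61*k**2 - 25*k - 32)/(k**2 + 7*k + 12)
(s_(k+1) − s_k) − t_k = 3**k*(-8*k**4 - 44*k**3 - 78*k**2 + 10*k + 28)/(k**2 + 7*k + 12)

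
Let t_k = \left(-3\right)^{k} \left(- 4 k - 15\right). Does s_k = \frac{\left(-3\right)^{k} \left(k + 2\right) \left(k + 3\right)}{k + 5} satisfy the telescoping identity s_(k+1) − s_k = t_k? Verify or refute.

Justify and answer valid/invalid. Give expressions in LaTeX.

s_(k+1) = (-3)**(k + 1)*(k + 3)*(k + 4)/(k + 6)
s_(k+1) − s_k = (-3)**k*(-4*k**3 - 47*k**2 - 177*k - 216)/(k**2 + 11*k + 30)
(s_(k+1) − s_k) − t_k = 6*(-3)**k*(2*k**2 + 18*k + 39)/(k**2 + 11*k + 30)

Invalid: residual \frac{6 \left(-3\right)^{k} \left(2 k^{2} + 18 k + 39\right)}{k^{2} + 11 k + 30} ≠ 0.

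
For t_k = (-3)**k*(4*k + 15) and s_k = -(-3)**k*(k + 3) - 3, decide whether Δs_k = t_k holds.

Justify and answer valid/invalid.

s_(k+1) = 3*(-3)**k*(k + 4) - 3
s_(k+1) − s_k = (-3)**k*(4*k + 15)
(s_(k+1) − s_k) − t_k = 0

Valid: the claim telescopes to t_k.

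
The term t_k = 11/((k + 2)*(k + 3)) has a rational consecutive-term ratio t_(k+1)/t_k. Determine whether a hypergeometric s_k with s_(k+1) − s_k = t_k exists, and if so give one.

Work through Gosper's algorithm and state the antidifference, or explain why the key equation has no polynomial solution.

s_k = 11*k/(2*(k + 2))

r(k) = (k + 2)/(k + 4) after simplifying.
Normal form (A,B,C) = (k + 2, k + 4, 1).
Set up (k + 2)·f(k+1) − (k + 3)·f(k) − (1) = 0.
From deg A=1, deg B=1, deg C=0: d=1.
A polynomial solution: f(k) = k/2.
Then R = B(k−1)f/C = k*(k + 3)/2, so s_k = R(k)·t_k = 11*k/(2*(k + 2)).
Verify: 11/(k**2 + 5*k + 6) matches t_k.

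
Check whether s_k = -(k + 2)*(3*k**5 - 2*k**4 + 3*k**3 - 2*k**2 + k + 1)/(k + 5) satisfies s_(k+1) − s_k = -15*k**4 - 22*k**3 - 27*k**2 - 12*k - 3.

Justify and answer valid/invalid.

s_(k+1) = (-3*k**6 - 22*k**5 - 64*k**4 - 100*k**3 - 88*k**2 - 43*k - 12)/(k + 6)
s_(k+1) − s_k = (-15*k**6 - 151*k**5 - 422*k**4 - 567*k**3 - 498*k**2 - 207*k - 48)/(k**2 + 11*k + 30)
(s_(k+1) − s_k) − t_k = 3*(12*k**5 + 99*k**4 + 134*k**3 + 149*k**2 + 62*k + 14)/(k**2 + 11*k + 30)

Invalid: residual 3*(12*k**5 + 99*k**4 + 134*k**3 + 149*k**2 + 62*k + 14)/(k**2 + 11*k + 30) ≠ 0.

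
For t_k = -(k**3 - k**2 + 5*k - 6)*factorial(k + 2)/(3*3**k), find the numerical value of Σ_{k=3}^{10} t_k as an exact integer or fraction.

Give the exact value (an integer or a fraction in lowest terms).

t_(k+1)/t_k = (k + 3)*(5*k + (k + 1)**3 - (k + 1)**2 - 1)/(3*(k**3 - k**2 + 5*k - 6)).
Take A(k)=k/3 + 1, B(k)=1, C(k)=k**3 - k**2 + 5*k - 6.
Key eq: (k/3 + 1)·f(k+1) = (1)·f(k) + (k**3 - k**2 + 5*k - 6).
Degrees (1,0,3) ⇒ d ≤ 2.
A polynomial solution: f(k) = 3*(k**2 - 3*k + 1).
Certificate R = B(k−1)f/C = 3*(k**2 - 3*k + 1)/(k**3 - k**2 + 5*k - 6) gives s_k = -(k**2 - 3*k + 1)*factorial(k + 2)/3**k.
s_(k+1) − s_k = -(k**3 - k**2 + 5*k - 6)*factorial(k + 2)/(3*3**k) = t_k.
Telescoping: Σ = s_(11) − s_(3) = -2280678400/729 − (-40/9) = -2280675160/729.

Σ = -2280675160/729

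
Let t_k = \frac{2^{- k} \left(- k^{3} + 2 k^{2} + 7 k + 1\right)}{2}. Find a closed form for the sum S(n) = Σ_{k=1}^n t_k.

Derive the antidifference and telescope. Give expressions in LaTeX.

S(n) = 2^{- n - 1} \left(2^{n} + n^{3} + 4 n^{2} + 3 n - 1\right)

r(k) = (k**3 + k**2 - 8*k - 9)/(2*(k**3 - 2*k**2 - 7*k - 1)) after simplifying.
Take A(k)=1/2, B(k)=1, C(k)=k**3 - 2*k**2 - 7*k - 1.
Set up (1/2)·f(k+1) − (1)·f(k) − (k**3 - 2*k**2 - 7*k - 1) = 0.
Degrees (0,0,3) ⇒ d ≤ 3.
Coefficient equations give f(k) = -2*(k**3 + k**2 - 2*k - 1).
Certificate R = B(k−1)f/C = -2*(k**3 + k**2 - 2*k - 1)/(k**3 - 2*k**2 - 7*k - 1) gives s_k = (k**3 + k**2 - 2*k - 1)/2**k.
Check: Δs_k = (-k**3 + 2*k**2 + 7*k + 1)/(2*2**k). ✓
Telescope: S(n) = s_(n+1) − s_(1) = 2**(-n - 1)*(n**3 + 4*n**2 + 3*n - 1) − (-1/2) = 2**(-n - 1)*(2**n + n**3 + 4*n**2 + 3*n - 1).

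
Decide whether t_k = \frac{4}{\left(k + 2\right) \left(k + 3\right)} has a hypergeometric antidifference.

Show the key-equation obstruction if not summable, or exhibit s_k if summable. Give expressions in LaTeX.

Step 1: r(k) = (k + 2)/(k + 4).
Factor: A=k + 2; B=k + 4; C=1.
Need (k + 2)·f(k+1) − (k + 3)·f(k) = 1.
Bound: deg f ≤ 1.
Solving with deg f ≤ 1: f(k) = k/2.
R(k) = B(k−1)·f(k)/C(k) = k*(k + 3)/2; s_k = R·t_k = 2*k/(k + 2).
Verify: 4/(k**2 + 5*k + 6) matches t_k.

Yes. s_k = \frac{2 k}{k + 2}.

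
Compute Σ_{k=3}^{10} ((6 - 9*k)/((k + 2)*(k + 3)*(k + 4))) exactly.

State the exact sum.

Σ = -34/65

Step 1: r(k) = (k + 2)*(3*k + 1)/((k + 5)*(3*k - 2)).
Gosper form: A/B · C(k+1)/C(k) with A=k + 2, B=k + 5, C=k - 2/3.
Key eq: (k + 2)·f(k+1) = (k + 4)·f(k) + (k - 2/3).
deg f ≤ 2 (via 1,1,1).
Solving with deg f ≤ 2: f(k) = k*(k - 4)/9.
R(k) = B(k−1)·f(k)/C(k) = k*(k - 4)*(k + 4)/(3*(3*k - 2)); s_k = R·t_k = -k*(k - 4)/((k + 2)*(k + 3)).
s_(k+1) − s_k = 3*(2 - 3*k)/(k**3 + 9*k**2 + 26*k + 24) = t_k.
Σ_(k=3)^(10) t_k = s_(11) − s_(3) = -11/26 − (1/10) = -34/65.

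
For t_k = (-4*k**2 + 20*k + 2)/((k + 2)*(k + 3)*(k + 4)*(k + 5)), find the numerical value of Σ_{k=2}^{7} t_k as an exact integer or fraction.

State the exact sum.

The ratio is (k + 2)*(10*k - 2*(k + 1)**2 + 11)/((k + 6)*(-2*k**2 + 10*k + 1)).
So A=k + 2 and B=k + 6, with C=k**2 - 5*k - 1/2.
f must satisfy (k + 2)·f(k+1) − (k + 5)·f(k) = k**2 - 5*k - 1/2.
From deg A=1, deg B=1, deg C=2: d=3.
Coefficient equations give f(k) = k*(k**2 - 39*k + 26)/48.
Certificate R = B(k−1)f/C = k*(k + 5)*(k**2 - 39*k + 26)/(24*(2*k**2 - 10*k - 1)) gives s_k = -k*(k**2 - 39*k + 26)/(12*(k + 2)*(k + 3)*(k + 4)).
Check: Δs_k = 2*(-2*k**2 + 10*k + 1)/(k**4 + 14*k**3 + 71*k**2 + 154*k + 120). ✓
Σ_(k=2)^(7) t_k = s_(8) − s_(2) = 37/330 − (1/15) = 1/22.

Σ = 1/22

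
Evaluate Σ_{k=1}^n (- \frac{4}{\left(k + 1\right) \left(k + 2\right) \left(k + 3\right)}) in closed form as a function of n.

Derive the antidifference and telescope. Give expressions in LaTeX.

S(n) = \frac{n \left(- n - 5\right)}{3 \left(n^{2} + 5 n + 6\right)}

The ratio is (k + 1)/(k + 4).
Take A(k)=k + 1, B(k)=k + 4, C(k)=1.
f must satisfy (k + 1)·f(k+1) − (k + 3)·f(k) = 1.
deg f ≤ 2 (via 1,1,0).
Solve for f: f(k) = k*(k + 3)/4 (degree 2 ≤ 2).
Then R = B(k−1)f/C = k*(k + 3)**2/4, so s_k = R(k)·t_k = k*(-k - 3)/((k + 1)*(k + 2)).
Verify: -4/(k**3 + 6*k**2 + 11*k + 6) matches t_k.
Telescope: S(n) = s_(n+1) − s_(1) = (-n**2 - 5*n - 4)/(n**2 + 5*n + 6) − (-2/3) = n*(-n - 5)/(3*(n**2 + 5*n + 6)).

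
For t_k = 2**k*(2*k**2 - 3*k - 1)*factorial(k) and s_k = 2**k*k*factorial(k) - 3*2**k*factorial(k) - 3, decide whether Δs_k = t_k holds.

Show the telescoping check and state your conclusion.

s_(k+1) = 2**(k + 1)*k**2*factorial(k) - 2**(k + 1)*k*factorial(k) - 2**(k + 2)*factorial(k) - 3
s_(k+1) − s_k = 2**k*(2*k**2 - 3*k - 1)*factorial(k)
(s_(k+1) − s_k) − t_k = 0

valid (s_(k+1) − s_k reduces to t_k)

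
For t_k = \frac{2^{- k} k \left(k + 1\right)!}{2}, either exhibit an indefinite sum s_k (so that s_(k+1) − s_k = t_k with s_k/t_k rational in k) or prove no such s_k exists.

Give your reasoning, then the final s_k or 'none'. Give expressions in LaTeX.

r(k) = (k + 1)*(k + 2)/(2*k) after simplifying.
Take A(k)=k/2 + 1, B(k)=1, C(k)=k.
f must satisfy (k/2 + 1)·f(k+1) − (1)·f(k) = k.
d = 0 from the (1,0,1) case.
Match coefficients ⇒ f(k) = 2.
Certificate R = B(k−1)f/C = 2/k gives s_k = factorial(k + 1)/2**k.
Verify: k*factorial(k + 1)/(2*2**k) matches t_k.

s_k = 2^{- k} \left(k + 1\right)!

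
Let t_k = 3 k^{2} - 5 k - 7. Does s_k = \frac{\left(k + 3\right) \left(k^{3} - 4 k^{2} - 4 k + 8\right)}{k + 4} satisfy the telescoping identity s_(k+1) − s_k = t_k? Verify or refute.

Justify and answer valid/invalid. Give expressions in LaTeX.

s_(k+1) = (k**4 + 3*k**3 - 13*k**2 - 35*k + 4)/(k + 5)
s_(k+1) − s_k = (3*k**4 + 20*k**3 - 3*k**2 - 140*k - 104)/(k**2 + 9*k + 20)
(s_(k+1) − s_k) − t_k = (-2*k**3 - 11*k**2 + 23*k + 36)/(k**2 + 9*k + 20)

Invalid: residual \frac{- 2 k^{3} - 11 k^{2} + 23 k + 36}{k^{2} + 9 k + 20} ≠ 0.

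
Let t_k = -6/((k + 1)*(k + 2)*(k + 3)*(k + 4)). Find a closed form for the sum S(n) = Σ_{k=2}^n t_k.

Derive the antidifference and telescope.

t_(k+1)/t_k = (k + 1)/(k + 5).
A = k + 1, B = k + 5, C = 1.
Key eq: (k + 1)·f(k+1) = (k + 4)·f(k) + (1).
Degrees (1,1,0) ⇒ d ≤ 3.
A polynomial solution: f(k) = k*(k**2 + 6*k + 11)/18.
Certificate R = B(k−1)f/C = k*(k + 4)*(k**2 + 6*k + 11)/18 gives s_k = k*(-k**2 - 6*k - 11)/(3*(k + 1)*(k + 2)*(k + 3)).
Verify: -6/(k**4 + 10*k**3 + 35*k**2 + 50*k + 24) matches t_k.
s_(n+1) = (-n**3 - 9*n**2 - 26*n - 18)/(3*(n**3 + 9*n**2 + 26*n + 24)) and s_(2) = -3/10, so S(n) = (-n**3 - 9*n**2 - 26*n + 36)/(30*(n**3 + 9*n**2 + 26*n + 24)).

S(n) = (-n**3 - 9*n**2 - 26*n + 36)/(30*(n**3 + 9*n**2 + 26*n + 24))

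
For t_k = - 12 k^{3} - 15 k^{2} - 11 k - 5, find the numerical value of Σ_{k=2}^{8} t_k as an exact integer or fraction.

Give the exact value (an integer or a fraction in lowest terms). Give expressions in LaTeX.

t_(k+1)/t_k = (12*k**3 + 51*k**2 + 77*k + 43)/(12*k**3 + 15*k**2 + 11*k + 5).
Factor: A=1; B=1; C=k**3 + 5*k**2/4 + 11*k/12 + 5/12.
Need (1)·f(k+1) − (1)·f(k) = k**3 + 5*k**2/4 + 11*k/12 + 5/12.
deg f ≤ 4 (via 0,0,3).
A polynomial solution: f(k) = k*(3*k + 2)*(k**2 - k + 1)/12.
Get s_k = R·t_k = k*(-3*k**3 + k**2 - k - 2) with R(k) = B(k−1)f(k)/C(k) = k*(3*k + 2)*(k**2 - k + 1)/(12*k**3 + 15*k**2 + 11*k + 5).
s_(k+1) − s_k = -12*k**3 - 15*k**2 - 11*k - 5 = t_k.
Σ_(k=2)^(8) t_k = s_(9) − s_(2) = -19053 − (-48) = -19005.

Σ = -19005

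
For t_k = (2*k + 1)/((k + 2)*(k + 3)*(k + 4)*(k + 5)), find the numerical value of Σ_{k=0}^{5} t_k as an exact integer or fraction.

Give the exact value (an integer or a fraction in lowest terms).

Σ = 23/720

Compute t_(k+1)/t_k: get (k + 2)*(2*k + 3)/((k + 6)*(2*k + 1)).
Normal form (A,B,C) = (k + 2, k + 6, k + 1/2).
Solve (k + 2)·f(k+1) − (k + 5)·f(k) = k + 1/2.
d = 3 from the (1,1,1) case.
Match coefficients ⇒ f(k) = k*(k**2 + 9*k + 2)/48.
Get s_k = R·t_k = k*(k**2 + 9*k + 2)/(24*(k + 2)*(k + 3)*(k + 4)) with R(k) = B(k−1)f(k)/C(k) = k*(k + 5)*(k**2 + 9*k + 2)/(24*(2*k + 1)).
Δs = (2*k + 1)/(k**4 + 14*k**3 + 71*k**2 + 154*k + 120), as required.
Σ_(k=0)^(5) t_k = s_(6) − s_(0) = 23/720 − (0) = 23/720.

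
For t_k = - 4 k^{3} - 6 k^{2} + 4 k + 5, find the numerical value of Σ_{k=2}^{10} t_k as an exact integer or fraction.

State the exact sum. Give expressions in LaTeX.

Σ = -14139

t_(k+1)/t_k = (4*k**3 + 18*k**2 + 20*k + 1)/(4*k**3 + 6*k**2 - 4*k - 5).
So A=1 and B=1, with C=k**3 + 3*k**2/2 - k - 5/4.
Set up (1)·f(k+1) − (1)·f(k) − (k**3 + 3*k**2/2 - k - 5/4) = 0.
Bound: deg f ≤ 4.
Solving with deg f ≤ 4: f(k) = k*(k**3 - 4*k - 2)/4.
Then R = B(k−1)f/C = k*(k**3 - 4*k - 2)/(4*k**3 + 6*k**2 - 4*k - 5), so s_k = R(k)·t_k = k*(-k**3 + 4*k + 2).
Verify: -4*k**3 - 6*k**2 + 4*k + 5 matches t_k.
Σ_(k=2)^(10) t_k = s_(11) − s_(2) = -14135 − (4) = -14139.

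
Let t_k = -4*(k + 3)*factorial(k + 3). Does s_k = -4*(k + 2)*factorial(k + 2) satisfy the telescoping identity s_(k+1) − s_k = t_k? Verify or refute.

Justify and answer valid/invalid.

Invalid: residual 4*(k + 2)*factorial(k + 2) ≠ 0.

s_(k+1) = -4*(k + 3)*factorial(k + 3)
s_(k+1) − s_k = -4*(k**2 + 5*k + 7)*factorial(k + 2)
(s_(k+1) − s_k) − t_k = 4*(k + 2)*factorial(k + 2)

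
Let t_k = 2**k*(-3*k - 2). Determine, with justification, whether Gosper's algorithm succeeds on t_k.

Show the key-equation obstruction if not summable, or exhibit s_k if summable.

Yes. s_k = 2**k*(4 - 3*k).

t_(k+1)/t_k = 2*(3*k + 5)/(3*k + 2).
Factor: A=2; B=1; C=k + 2/3.
f must satisfy (2)·f(k+1) − (1)·f(k) = k + 2/3.
d = 1 from the (0,0,1) case.
Match coefficients ⇒ f(k) = (3*k - 4)/3.
Certificate R = B(k−1)f/C = (3*k - 4)/(3*k + 2) gives s_k = 2**k*(4 - 3*k).
s_(k+1) − s_k = 2**k*(-3*k - 2) = t_k.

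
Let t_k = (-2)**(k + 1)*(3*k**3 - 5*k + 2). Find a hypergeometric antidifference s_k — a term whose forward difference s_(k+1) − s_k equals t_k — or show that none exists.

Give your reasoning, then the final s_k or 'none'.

The ratio is 2*(5*k - 3*(k + 1)**3 + 3)/(3*k**3 - 5*k + 2).
Factor: A=-2; B=1; C=k**3 - 5*k/3 + 2/3.
f must satisfy (-2)·f(k+1) − (1)·f(k) = k**3 - 5*k/3 + 2/3.
From deg A=0, deg B=0, deg C=3: d=3.
Solving with deg f ≤ 3: f(k) = -(k - 2)*(k - 1)*(k + 1)/3.
R(k) = B(k−1)·f(k)/C(k) = -(k - 2)*(k + 1)/(3*k**2 + 3*k - 2); s_k = R·t_k = (-2)**(k + 1)*(-k**3 + 2*k**2 + k - 2).
s_(k+1) − s_k = (-2)**(k + 1)*(3*k**3 - 5*k + 2) = t_k.

s_k = (-2)**(k + 1)*(-k**3 + 2*k**2 + k - 2)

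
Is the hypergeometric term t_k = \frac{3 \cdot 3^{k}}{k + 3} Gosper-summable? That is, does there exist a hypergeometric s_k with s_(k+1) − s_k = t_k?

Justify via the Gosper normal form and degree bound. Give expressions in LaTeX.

No — key equation has no polynomial f.

Ratio r(k) = 3*(k + 3)/(k + 4).
So A=3*k + 9 and B=k + 4, with C=1.
Key eq: (3*k + 9)·f(k+1) = (k + 3)·f(k) + (1).
d = -1 from the (1,1,0) case.
d = -1 < 0 ⇒ no nonzero polynomial f; not summable.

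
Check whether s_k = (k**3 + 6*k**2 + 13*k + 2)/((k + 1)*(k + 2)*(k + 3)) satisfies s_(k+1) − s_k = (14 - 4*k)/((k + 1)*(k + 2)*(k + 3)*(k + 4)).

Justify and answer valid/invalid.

s_(k+1) = (13*k + (k + 1)**3 + 6*(k + 1)**2 + 15)/((k + 2)*(k + 3)*(k + 4))
s_(k+1) − s_k = 2*(7 - 2*k)/(k**4 + 10*k**3 + 35*k**2 + 50*k + 24)
(s_(k+1) − s_k) − t_k = 0

Valid — Δs_k = t_k.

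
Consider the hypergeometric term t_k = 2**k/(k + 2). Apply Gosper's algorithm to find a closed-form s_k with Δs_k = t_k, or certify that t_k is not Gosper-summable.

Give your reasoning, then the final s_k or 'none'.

not Gosper-summable; s_k does not exist

r(k) = 2*(k + 2)/(k + 3) after simplifying.
A = 2*k + 4, B = k + 3, C = 1.
Set up (2*k + 4)·f(k+1) − (k + 2)·f(k) − (1) = 0.
Degrees (1,1,0) ⇒ d ≤ -1.
Bound -1 < 0, so the key equation has no polynomial solution.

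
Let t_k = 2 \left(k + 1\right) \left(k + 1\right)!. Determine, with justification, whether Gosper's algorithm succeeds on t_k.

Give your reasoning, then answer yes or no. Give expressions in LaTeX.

Yes. s_k = 2 \left(k + 1\right)!.

The ratio is (k + 2)**2/(k + 1).
Factor: A=k + 2; B=1; C=k + 1.
Key eq: (k + 2)·f(k+1) = (1)·f(k) + (k + 1).
Bound: deg f ≤ 0.
Coefficient equations give f(k) = 1.
Certificate R = B(k−1)f/C = 1/(k + 1) gives s_k = 2*factorial(k + 1).
Δs = 2*(k + 1)*factorial(k + 1), as required.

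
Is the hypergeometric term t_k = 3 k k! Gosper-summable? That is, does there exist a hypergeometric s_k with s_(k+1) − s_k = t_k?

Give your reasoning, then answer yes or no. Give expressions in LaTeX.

Yes. s_k = 3 k!.

t_(k+1)/t_k = (k + 1)**2/k.
So A=k + 1 and B=1, with C=k.
Set up (k + 1)·f(k+1) − (1)·f(k) − (k) = 0.
deg f ≤ 0 (via 1,0,1).
A polynomial solution: f(k) = 1.
R(k) = B(k−1)·f(k)/C(k) = 1/k; s_k = R·t_k = 3*factorial(k).
Δs = 3*k*factorial(k), as required.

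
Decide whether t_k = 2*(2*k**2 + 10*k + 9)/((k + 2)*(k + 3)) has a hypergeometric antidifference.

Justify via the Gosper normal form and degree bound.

Yes. s_k = k*(4*k + 5)/(k + 2).

r(k) = (k + 2)*(10*k + 2*(k + 1)**2 + 19)/((k + 4)*(2*k**2 + 10*k + 9)) after simplifying.
So A=k + 2 and B=k + 4, with C=k**2 + 5*k + 9/2.
Need (k + 2)·f(k+1) − (k + 3)·f(k) = k**2 + 5*k + 9/2.
Bound: deg f ≤ 2.
Solving with deg f ≤ 2: f(k) = k*(4*k + 5)/4.
Then R = B(k−1)f/C = k*(k + 3)*(4*k + 5)/(2*(2*k**2 + 10*k + 9)), so s_k = R(k)·t_k = k*(4*k + 5)/(k + 2).
s_(k+1) − s_k = 2*(2*k**2 + 10*k + 9)/(k**2 + 5*k + 6) = t_k.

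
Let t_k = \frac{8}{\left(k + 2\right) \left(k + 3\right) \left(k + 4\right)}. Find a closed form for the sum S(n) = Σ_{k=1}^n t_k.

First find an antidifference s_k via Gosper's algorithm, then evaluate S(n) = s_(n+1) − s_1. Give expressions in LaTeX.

S(n) = \frac{n \left(n + 7\right)}{3 \left(n^{2} + 7 n + 12\right)}

The ratio is (k + 2)/(k + 5).
Factor: A=k + 2; B=k + 5; C=1.
Solve (k + 2)·f(k+1) − (k + 4)·f(k) = 1.
deg f ≤ 2 (via 1,1,0).
A polynomial solution: f(k) = k*(k + 5)/12.
Get s_k = R·t_k = 2*k*(k + 5)/(3*(k + 2)*(k + 3)) with R(k) = B(k−1)f(k)/C(k) = k*(k + 4)*(k + 5)/12.
s_(k+1) − s_k = 8/(k**3 + 9*k**2 + 26*k + 24) = t_k.
s_(n+1) = 2*(n**2 + 7*n + 6)/(3*(n**2 + 7*n + 12)) and s_(1) = 1/3, so S(n) = n*(n + 7)/(3*(n**2 + 7*n + 12)).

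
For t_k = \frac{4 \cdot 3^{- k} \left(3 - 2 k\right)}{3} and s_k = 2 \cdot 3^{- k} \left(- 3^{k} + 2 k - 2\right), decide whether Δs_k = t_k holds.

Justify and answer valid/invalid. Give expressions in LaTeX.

s_(k+1) = -2 + 4*k/(3*3**k)
s_(k+1) − s_k = 4*(3 - 2*k)/(3*3**k)
(s_(k+1) − s_k) − t_k = 0

Valid — Δs_k = t_k.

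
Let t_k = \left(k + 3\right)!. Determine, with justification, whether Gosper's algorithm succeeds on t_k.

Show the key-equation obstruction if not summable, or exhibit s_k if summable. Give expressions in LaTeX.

No. Not Gosper-summable.

r(k) = k + 4 after simplifying.
Gosper form: A/B · C(k+1)/C(k) with A=k + 4, B=1, C=1.
Solve (k + 4)·f(k+1) − (1)·f(k) = 1.
deg f ≤ -1 (via 1,0,0).
Bound -1 < 0, so the key equation has no polynomial solution.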